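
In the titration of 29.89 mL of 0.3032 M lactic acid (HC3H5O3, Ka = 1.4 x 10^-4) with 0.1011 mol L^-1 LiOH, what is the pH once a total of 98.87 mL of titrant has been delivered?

11.86

n(acid) = 0.3032 x 0.02989 = 0.009063 mol; n(LiOH) added = 0.1011 x 0.09887 = 0.009996 mol.
Base is in excess by 0.009996 - 0.009063 = 0.0009331 mol in a total volume of 0.1288 L.
[OH^-] = 0.0009331/0.1288 = 0.007247 M, so pOH = 2.14 and pH = 14.00 - 2.14 = 11.86.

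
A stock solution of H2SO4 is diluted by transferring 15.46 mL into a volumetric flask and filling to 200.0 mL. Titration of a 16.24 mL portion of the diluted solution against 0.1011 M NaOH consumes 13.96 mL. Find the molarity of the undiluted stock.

n(NaOH) = 0.1011 x 0.01396 = 0.001411 mol.
n(H2SO4) in the aliquot = 0.001411 x 1/2 = 0.0007057 mol.
[diluted H2SO4] = 0.0007057 / 0.01624 = 0.04345 M.
Dilution factor = 200.0/15.46 = 12.94, so [stock] = 0.04345 x 12.94 = 0.562 M.

0.562 M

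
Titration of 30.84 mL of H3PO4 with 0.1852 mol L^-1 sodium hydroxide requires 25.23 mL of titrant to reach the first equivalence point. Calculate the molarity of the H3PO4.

n(NaOH) = 0.1852 x 0.02523 = 0.004673 mol.
At the first equivalence point, 1 mol OH^- react per mol H3PO4, so n(H3PO4) = 0.004673 / 1 = 0.004673 mol.
[H3PO4] = 0.004673 / 0.03084 L = 0.152 M.

0.152 M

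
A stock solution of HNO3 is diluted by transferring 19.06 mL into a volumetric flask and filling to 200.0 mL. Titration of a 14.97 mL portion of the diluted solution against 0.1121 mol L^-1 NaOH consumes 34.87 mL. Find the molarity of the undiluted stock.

2.74 M

n(NaOH) = 0.1121 x 0.03487 = 0.003909 mol.
n(HNO3) in the aliquot = 0.003909 mol.
[diluted HNO3] = 0.003909 / 0.01497 = 0.2611 M.
Dilution factor = 200.0/19.06 = 10.49, so [stock] = 0.2611 x 10.49 = 2.74 M.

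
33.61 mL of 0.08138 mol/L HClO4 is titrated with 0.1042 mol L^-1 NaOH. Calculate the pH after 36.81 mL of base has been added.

n(acid) = 0.08138 x 0.03361 = 0.002735 mol; n(NaOH) added = 0.1042 x 0.03681 = 0.003836 mol.
Base is in excess by 0.003836 - 0.002735 = 0.001100 mol in a total volume of 0.07042 L.
[OH^-] = 0.001100/0.07042 = 0.01563 M, so pOH = 1.81 and pH = 14.00 - 1.81 = 12.19.

12.19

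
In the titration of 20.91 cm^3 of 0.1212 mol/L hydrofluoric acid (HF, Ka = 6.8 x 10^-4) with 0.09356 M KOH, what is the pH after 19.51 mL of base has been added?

3.58

Initial n(HF) = 0.1212 x 0.02091 = 0.002534 mol.
n(KOH) added = 0.09356 x 0.01951 = 0.001825 mol, converting that many moles of HF to F-.
Remaining n(HF) = 0.0007089 mol; n(F-) = 0.001825 mol.
By Henderson-Hasselbalch, pH = pKa + log([A^-]/[HA]) = 3.17 + log(0.001825/0.0007089) = 3.17 + (+0.41) = 3.58.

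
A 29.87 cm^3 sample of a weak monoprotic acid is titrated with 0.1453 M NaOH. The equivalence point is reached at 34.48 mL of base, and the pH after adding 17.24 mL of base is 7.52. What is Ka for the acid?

3.0 x 10^-8

17.24 mL is half of the equivalence volume, so this is the half-equivalence point where [HA] = [A^-].
At half-equivalence pH = pKa, so pKa = 7.52.
Ka = 10^(-7.52) = 3.0 x 10^-8.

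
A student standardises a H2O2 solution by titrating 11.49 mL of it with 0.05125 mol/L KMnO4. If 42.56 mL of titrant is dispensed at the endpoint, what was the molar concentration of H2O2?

n(KMnO4) = 0.05125 x 0.04256 = 0.002181 mol.
From the balanced equation, 2 mol KMnO4 reacts with 5 mol H2O2, so n(H2O2) = 0.002181 x 5/2 = 0.005453 mol.
[H2O2] = 0.005453 / 0.01149 L = 0.475 M.

0.475 M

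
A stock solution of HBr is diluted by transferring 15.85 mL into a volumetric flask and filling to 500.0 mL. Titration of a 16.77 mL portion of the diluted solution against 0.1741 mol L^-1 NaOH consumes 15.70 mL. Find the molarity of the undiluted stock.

n(NaOH) = 0.1741 x 0.01570 = 0.002733 mol.
n(HBr) in the aliquot = 0.002733 mol.
[diluted HBr] = 0.002733 / 0.01677 = 0.1630 M.
Dilution factor = 500.0/15.85 = 31.55, so [stock] = 0.1630 x 31.55 = 5.14 M.

5.14 M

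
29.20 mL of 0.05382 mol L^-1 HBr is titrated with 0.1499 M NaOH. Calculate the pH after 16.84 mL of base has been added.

n(acid) = 0.05382 x 0.02920 = 0.001572 mol; n(NaOH) added = 0.1499 x 0.01684 = 0.002524 mol.
Base is in excess by 0.002524 - 0.001572 = 0.0009528 mol in a total volume of 0.04604 L.
[OH^-] = 0.0009528/0.04604 = 0.02069 M, so pOH = 1.68 and pH = 14.00 - 1.68 = 12.32.

12.32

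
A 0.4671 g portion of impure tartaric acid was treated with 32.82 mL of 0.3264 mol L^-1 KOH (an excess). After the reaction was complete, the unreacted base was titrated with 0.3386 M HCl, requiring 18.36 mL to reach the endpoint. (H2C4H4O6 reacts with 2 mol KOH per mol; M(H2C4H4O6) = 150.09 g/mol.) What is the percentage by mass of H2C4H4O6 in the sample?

72.2%

Total n(KOH) added = 0.3264 x 0.03282 = 0.01071 mol.
n(HCl) used = 0.3386 x 0.01836 = 0.006217 mol, which equals the excess n(KOH).
So n(KOH) consumed by the sample = 0.01071 - 0.006217 = 0.004496 mol.
n(H2C4H4O6) = 0.004496 / 2 = 0.002248 mol.
mass H2C4H4O6 = 0.002248 x 150.09 = 0.3374 g, so %H2C4H4O6 = 0.3374/0.4671 x 100 = 72.2%.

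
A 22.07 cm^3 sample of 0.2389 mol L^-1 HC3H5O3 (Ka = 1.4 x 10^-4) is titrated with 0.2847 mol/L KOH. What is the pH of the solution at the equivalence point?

n(HC3H5O3) = 0.2389 x 0.02207 = 0.005273 mol; V(KOH) at equivalence = 0.005273/0.2847 = 0.01852 L.
At equivalence all the acid is converted to C3H5O3-; total volume = 0.02207 + 0.01852 = 0.04059 L, so [C3H5O3-] = 0.005273/0.04059 = 0.1299 M.
Kb = Kw/Ka = 1.0e-14 / 1.4 x 10^-4 = 7.14e-11.
[OH^-] = sqrt(Kb x [C3H5O3-]) = sqrt(7.14e-11 x 0.1299) = 3.05e-6 M.
pOH = 5.52, so pH = 14.00 - 5.52 = 8.48.

8.48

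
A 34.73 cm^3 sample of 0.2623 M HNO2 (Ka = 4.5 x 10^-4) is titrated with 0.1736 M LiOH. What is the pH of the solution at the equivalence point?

8.18

n(HNO2) = 0.2623 x 0.03473 = 0.009110 mol; V(LiOH) at equivalence = 0.009110/0.1736 = 0.05248 L.
At equivalence all the acid is converted to NO2-; total volume = 0.03473 + 0.05248 = 0.08721 L, so [NO2-] = 0.009110/0.08721 = 0.1045 M.
Kb = Kw/Ka = 1.0e-14 / 4.5 x 10^-4 = 2.22e-11.
[OH^-] = sqrt(Kb x [NO2-]) = sqrt(2.22e-11 x 0.1045) = 1.52e-6 M.
pOH = 5.82, so pH = 14.00 - 5.82 = 8.18.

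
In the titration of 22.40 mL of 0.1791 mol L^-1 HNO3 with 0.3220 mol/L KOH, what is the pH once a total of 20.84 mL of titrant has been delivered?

n(acid) = 0.1791 x 0.02240 = 0.004012 mol; n(KOH) added = 0.3220 x 0.02084 = 0.006710 mol.
Base is in excess by 0.006710 - 0.004012 = 0.002699 mol in a total volume of 0.04324 L.
[OH^-] = 0.002699/0.04324 = 0.06241 M, so pOH = 1.20 and pH = 14.00 - 1.20 = 12.80.

12.80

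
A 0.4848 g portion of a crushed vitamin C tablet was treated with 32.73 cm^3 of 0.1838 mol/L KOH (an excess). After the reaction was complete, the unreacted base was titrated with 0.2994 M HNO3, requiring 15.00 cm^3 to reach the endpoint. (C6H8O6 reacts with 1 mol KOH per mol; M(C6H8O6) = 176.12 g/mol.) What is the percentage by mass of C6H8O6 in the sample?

55.4%

Total n(KOH) added = 0.1838 x 0.03273 = 0.006016 mol.
n(HNO3) used = 0.2994 x 0.01500 = 0.004491 mol, which equals the excess n(KOH).
So n(KOH) consumed by the sample = 0.006016 - 0.004491 = 0.001525 mol.
n(C6H8O6) = 0.001525 / 1 = 0.001525 mol.
mass C6H8O6 = 0.001525 x 176.12 = 0.2685 g, so %C6H8O6 = 0.2685/0.4848 x 100 = 55.4%.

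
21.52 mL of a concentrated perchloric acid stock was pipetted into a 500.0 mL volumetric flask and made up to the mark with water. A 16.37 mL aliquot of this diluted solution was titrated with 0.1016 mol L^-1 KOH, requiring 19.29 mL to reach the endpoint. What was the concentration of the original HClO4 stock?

n(KOH) = 0.1016 x 0.01929 = 0.001960 mol.
n(HClO4) in the aliquot = 0.001960 mol.
[diluted HClO4] = 0.001960 / 0.01637 = 0.1197 M.
Dilution factor = 500.0/21.52 = 23.23, so [stock] = 0.1197 x 23.23 = 2.78 M.

2.78 M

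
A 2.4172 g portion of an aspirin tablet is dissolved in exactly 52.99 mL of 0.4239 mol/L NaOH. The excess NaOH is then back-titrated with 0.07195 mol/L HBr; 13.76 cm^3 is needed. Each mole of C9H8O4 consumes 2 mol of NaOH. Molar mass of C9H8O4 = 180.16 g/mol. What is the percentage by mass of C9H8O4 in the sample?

80.0%

Total n(NaOH) added = 0.4239 x 0.05299 = 0.02246 mol.
n(HBr) used = 0.07195 x 0.01376 = 0.0009900 mol, which equals the excess n(NaOH).
So n(NaOH) consumed by the sample = 0.02246 - 0.0009900 = 0.02147 mol.
n(C9H8O4) = 0.02147 / 2 = 0.01074 mol.
mass C9H8O4 = 0.01074 x 180.16 = 1.934 g, so %C9H8O4 = 1.934/2.4172 x 100 = 80.0%.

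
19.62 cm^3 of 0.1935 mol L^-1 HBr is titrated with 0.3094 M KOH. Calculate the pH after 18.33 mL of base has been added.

12.69

n(acid) = 0.1935 x 0.01962 = 0.003796 mol; n(KOH) added = 0.3094 x 0.01833 = 0.005671 mol.
Base is in excess by 0.005671 - 0.003796 = 0.001875 mol in a total volume of 0.03795 L.
[OH^-] = 0.001875/0.03795 = 0.04940 M, so pOH = 1.31 and pH = 14.00 - 1.31 = 12.69.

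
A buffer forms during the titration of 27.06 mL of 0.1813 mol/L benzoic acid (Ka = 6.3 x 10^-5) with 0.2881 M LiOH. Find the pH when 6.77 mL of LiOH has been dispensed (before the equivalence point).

4.02

Initial n(C6H5COOH) = 0.1813 x 0.02706 = 0.004906 mol.
n(LiOH) added = 0.2881 x 0.006770 = 0.001950 mol, converting that many moles of C6H5COOH to C6H5COO-.
Remaining n(C6H5COOH) = 0.002956 mol; n(C6H5COO-) = 0.001950 mol.
By Henderson-Hasselbalch, pH = pKa + log([A^-]/[HA]) = 4.20 + log(0.001950/0.002956) = 4.20 + (-0.18) = 4.02.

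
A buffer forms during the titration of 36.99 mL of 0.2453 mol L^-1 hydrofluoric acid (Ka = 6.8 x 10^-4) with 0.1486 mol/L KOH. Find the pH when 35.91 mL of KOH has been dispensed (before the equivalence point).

Initial n(HF) = 0.2453 x 0.03699 = 0.009074 mol.
n(KOH) added = 0.1486 x 0.03591 = 0.005336 mol, converting that many moles of HF to F-.
Remaining n(HF) = 0.003737 mol; n(F-) = 0.005336 mol.
By Henderson-Hasselbalch, pH = pKa + log([A^-]/[HA]) = 3.17 + log(0.005336/0.003737) = 3.17 + (+0.15) = 3.32.

3.32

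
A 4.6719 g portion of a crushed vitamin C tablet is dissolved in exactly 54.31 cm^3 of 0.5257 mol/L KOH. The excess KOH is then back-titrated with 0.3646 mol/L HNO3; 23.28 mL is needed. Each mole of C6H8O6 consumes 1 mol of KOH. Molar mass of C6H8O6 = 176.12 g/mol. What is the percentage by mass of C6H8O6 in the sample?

75.6%

Total n(KOH) added = 0.5257 x 0.05431 = 0.02855 mol.
n(HNO3) used = 0.3646 x 0.02328 = 0.008488 mol, which equals the excess n(KOH).
So n(KOH) consumed by the sample = 0.02855 - 0.008488 = 0.02006 mol.
n(C6H8O6) = 0.02006 / 1 = 0.02006 mol.
mass C6H8O6 = 0.02006 x 176.12 = 3.533 g, so %C6H8O6 = 3.533/4.6719 x 100 = 75.6%.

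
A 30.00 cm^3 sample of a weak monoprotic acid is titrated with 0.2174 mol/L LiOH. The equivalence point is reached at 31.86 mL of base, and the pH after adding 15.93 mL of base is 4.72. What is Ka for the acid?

1.9 x 10^-5

15.93 mL is half of the equivalence volume, so this is the half-equivalence point where [HA] = [A^-].
At half-equivalence pH = pKa, so pKa = 4.72.
Ka = 10^(-4.72) = 1.9 x 10^-5.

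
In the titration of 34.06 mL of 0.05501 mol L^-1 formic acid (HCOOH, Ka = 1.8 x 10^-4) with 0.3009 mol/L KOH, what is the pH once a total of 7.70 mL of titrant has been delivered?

n(acid) = 0.05501 x 0.03406 = 0.001874 mol; n(KOH) added = 0.3009 x 0.007700 = 0.002317 mol.
Base is in excess by 0.002317 - 0.001874 = 0.0004433 mol in a total volume of 0.04176 L.
[OH^-] = 0.0004433/0.04176 = 0.01062 M, so pOH = 1.97 and pH = 14.00 - 1.97 = 12.03.

12.03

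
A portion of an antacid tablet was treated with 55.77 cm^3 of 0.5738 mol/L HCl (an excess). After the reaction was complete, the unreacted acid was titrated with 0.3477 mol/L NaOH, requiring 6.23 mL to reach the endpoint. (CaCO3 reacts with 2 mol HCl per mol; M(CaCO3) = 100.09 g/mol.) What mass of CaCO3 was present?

Total n(HCl) added = 0.5738 x 0.05577 = 0.03200 mol.
n(NaOH) used = 0.3477 x 0.006230 = 0.002166 mol, which equals the excess n(HCl).
So n(HCl) consumed by the sample = 0.03200 - 0.002166 = 0.02983 mol.
n(CaCO3) = 0.02983 / 2 = 0.01492 mol.
mass = 0.01492 mol x 100.09 g/mol = 1.49 g.

1.49 g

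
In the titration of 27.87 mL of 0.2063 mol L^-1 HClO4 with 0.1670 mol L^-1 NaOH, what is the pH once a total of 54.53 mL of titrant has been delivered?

12.61

n(acid) = 0.2063 x 0.02787 = 0.005750 mol; n(NaOH) added = 0.1670 x 0.05453 = 0.009107 mol.
Base is in excess by 0.009107 - 0.005750 = 0.003357 mol in a total volume of 0.08240 L.
[OH^-] = 0.003357/0.08240 = 0.04074 M, so pOH = 1.39 and pH = 14.00 - 1.39 = 12.61.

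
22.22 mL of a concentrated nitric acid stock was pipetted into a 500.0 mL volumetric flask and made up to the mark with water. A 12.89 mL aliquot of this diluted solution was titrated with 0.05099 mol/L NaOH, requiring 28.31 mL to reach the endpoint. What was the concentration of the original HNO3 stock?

n(NaOH) = 0.05099 x 0.02831 = 0.001444 mol.
n(HNO3) in the aliquot = 0.001444 mol.
[diluted HNO3] = 0.001444 / 0.01289 = 0.1120 M.
Dilution factor = 500.0/22.22 = 22.50, so [stock] = 0.1120 x 22.50 = 2.52 M.

2.52 M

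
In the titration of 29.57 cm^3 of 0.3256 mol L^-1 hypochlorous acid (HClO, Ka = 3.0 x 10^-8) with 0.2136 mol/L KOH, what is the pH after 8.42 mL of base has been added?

6.88

Initial n(HClO) = 0.3256 x 0.02957 = 0.009628 mol.
n(KOH) added = 0.2136 x 0.008420 = 0.001799 mol, converting that many moles of HClO to ClO-.
Remaining n(HClO) = 0.007829 mol; n(ClO-) = 0.001799 mol.
By Henderson-Hasselbalch, pH = pKa + log([A^-]/[HA]) = 7.52 + log(0.001799/0.007829) = 7.52 + (-0.64) = 6.88.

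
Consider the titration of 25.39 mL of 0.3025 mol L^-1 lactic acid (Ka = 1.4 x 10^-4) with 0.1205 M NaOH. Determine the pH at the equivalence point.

8.39

n(HC3H5O3) = 0.3025 x 0.02539 = 0.007680 mol; V(NaOH) at equivalence = 0.007680/0.1205 = 0.06374 L.
At equivalence all the acid is converted to C3H5O3-; total volume = 0.02539 + 0.06374 = 0.08913 L, so [C3H5O3-] = 0.007680/0.08913 = 0.08617 M.
Kb = Kw/Ka = 1.0e-14 / 1.4 x 10^-4 = 7.14e-11.
[OH^-] = sqrt(Kb x [C3H5O3-]) = sqrt(7.14e-11 x 0.08617) = 2.48e-6 M.
pOH = 5.61, so pH = 14.00 - 5.61 = 8.39.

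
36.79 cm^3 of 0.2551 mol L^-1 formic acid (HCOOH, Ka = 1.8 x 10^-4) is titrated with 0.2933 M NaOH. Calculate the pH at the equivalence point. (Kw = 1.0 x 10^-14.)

8.44

n(HCOOH) = 0.2551 x 0.03679 = 0.009385 mol; V(NaOH) at equivalence = 0.009385/0.2933 = 0.03200 L.
At equivalence all the acid is converted to HCOO-; total volume = 0.03679 + 0.03200 = 0.06879 L, so [HCOO-] = 0.009385/0.06879 = 0.1364 M.
Kb = Kw/Ka = 1.0e-14 / 1.8 x 10^-4 = 5.56e-11.
[OH^-] = sqrt(Kb x [HCOO-]) = sqrt(5.56e-11 x 0.1364) = 2.75e-6 M.
pOH = 5.56, so pH = 14.00 - 5.56 = 8.44.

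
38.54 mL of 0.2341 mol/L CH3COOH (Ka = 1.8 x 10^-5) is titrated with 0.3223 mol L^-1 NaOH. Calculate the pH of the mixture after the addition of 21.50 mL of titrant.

5.26

Initial n(CH3COOH) = 0.2341 x 0.03854 = 0.009022 mol.
n(NaOH) added = 0.3223 x 0.02150 = 0.006929 mol, converting that many moles of CH3COOH to CH3COO-.
Remaining n(CH3COOH) = 0.002093 mol; n(CH3COO-) = 0.006929 mol.
By Henderson-Hasselbalch, pH = pKa + log([A^-]/[HA]) = 4.74 + log(0.006929/0.002093) = 4.74 + (+0.52) = 5.26.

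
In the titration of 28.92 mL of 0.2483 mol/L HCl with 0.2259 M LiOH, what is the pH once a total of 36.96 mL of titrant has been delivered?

n(acid) = 0.2483 x 0.02892 = 0.007181 mol; n(LiOH) added = 0.2259 x 0.03696 = 0.008349 mol.
Base is in excess by 0.008349 - 0.007181 = 0.001168 mol in a total volume of 0.06588 L.
[OH^-] = 0.001168/0.06588 = 0.01774 M, so pOH = 1.75 and pH = 14.00 - 1.75 = 12.25.

12.25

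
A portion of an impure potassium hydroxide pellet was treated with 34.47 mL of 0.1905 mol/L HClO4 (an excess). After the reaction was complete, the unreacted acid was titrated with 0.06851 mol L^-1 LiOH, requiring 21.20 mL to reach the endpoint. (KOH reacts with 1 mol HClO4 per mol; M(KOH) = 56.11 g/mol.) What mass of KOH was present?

0.287 g

Total n(HClO4) added = 0.1905 x 0.03447 = 0.006567 mol.
n(LiOH) used = 0.06851 x 0.02120 = 0.001452 mol, which equals the excess n(HClO4).
So n(HClO4) consumed by the sample = 0.006567 - 0.001452 = 0.005114 mol.
n(KOH) = 0.005114 / 1 = 0.005114 mol.
mass = 0.005114 mol x 56.11 g/mol = 0.287 g.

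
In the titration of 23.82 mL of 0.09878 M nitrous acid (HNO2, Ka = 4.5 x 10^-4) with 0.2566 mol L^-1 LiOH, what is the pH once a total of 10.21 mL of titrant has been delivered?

n(acid) = 0.09878 x 0.02382 = 0.002353 mol; n(LiOH) added = 0.2566 x 0.01021 = 0.002620 mol.
Base is in excess by 0.002620 - 0.002353 = 0.0002669 mol in a total volume of 0.03403 L.
[OH^-] = 0.0002669/0.03403 = 0.007844 M, so pOH = 2.11 and pH = 14.00 - 2.11 = 11.89.

11.89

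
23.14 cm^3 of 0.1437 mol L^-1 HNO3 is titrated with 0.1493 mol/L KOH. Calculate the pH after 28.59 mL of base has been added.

12.26

n(acid) = 0.1437 x 0.02314 = 0.003325 mol; n(KOH) added = 0.1493 x 0.02859 = 0.004268 mol.
Base is in excess by 0.004268 - 0.003325 = 0.0009433 mol in a total volume of 0.05173 L.
[OH^-] = 0.0009433/0.05173 = 0.01823 M, so pOH = 1.74 and pH = 14.00 - 1.74 = 12.26.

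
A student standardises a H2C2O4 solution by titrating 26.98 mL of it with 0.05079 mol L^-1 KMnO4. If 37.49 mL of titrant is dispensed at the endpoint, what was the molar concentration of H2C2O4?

n(KMnO4) = 0.05079 x 0.03749 = 0.001904 mol.
From the balanced equation, 2 mol KMnO4 reacts with 5 mol H2C2O4, so n(H2C2O4) = 0.001904 x 5/2 = 0.004760 mol.
[H2C2O4] = 0.004760 / 0.02698 L = 0.176 M.

0.176 M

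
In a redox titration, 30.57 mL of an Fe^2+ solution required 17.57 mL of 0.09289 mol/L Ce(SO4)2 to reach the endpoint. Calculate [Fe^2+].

n(Ce(SO4)2) = 0.09289 x 0.01757 = 0.001632 mol.
From the balanced equation, 1 mol Ce(SO4)2 reacts with 1 mol Fe^2+, so n(Fe^2+) = 0.001632 x 1/1 = 0.001632 mol.
[Fe^2+] = 0.001632 / 0.03057 L = 0.0534 M.

0.0534 M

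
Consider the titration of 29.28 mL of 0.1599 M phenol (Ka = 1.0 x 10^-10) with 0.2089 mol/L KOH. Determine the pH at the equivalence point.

n(C6H5OH) = 0.1599 x 0.02928 = 0.004682 mol; V(KOH) at equivalence = 0.004682/0.2089 = 0.02241 L.
At equivalence all the acid is converted to C6H5O-; total volume = 0.02928 + 0.02241 = 0.05169 L, so [C6H5O-] = 0.004682/0.05169 = 0.09057 M.
Kb = Kw/Ka = 1.0e-14 / 1.0 x 10^-10 = 0.000100.
[OH^-] = sqrt(Kb x [C6H5O-]) = sqrt(0.000100 x 0.09057) = 0.00301 M.
pOH = 2.52, so pH = 14.00 - 2.52 = 11.48.

11.48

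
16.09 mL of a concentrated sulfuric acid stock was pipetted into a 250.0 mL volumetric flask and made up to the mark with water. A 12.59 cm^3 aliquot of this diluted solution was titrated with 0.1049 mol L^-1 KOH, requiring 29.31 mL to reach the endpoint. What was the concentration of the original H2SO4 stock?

1.90 M

n(KOH) = 0.1049 x 0.02931 = 0.003075 mol.
n(H2SO4) in the aliquot = 0.003075 x 1/2 = 0.001537 mol.
[diluted H2SO4] = 0.001537 / 0.01259 = 0.1221 M.
Dilution factor = 250.0/16.09 = 15.54, so [stock] = 0.1221 x 15.54 = 1.90 M.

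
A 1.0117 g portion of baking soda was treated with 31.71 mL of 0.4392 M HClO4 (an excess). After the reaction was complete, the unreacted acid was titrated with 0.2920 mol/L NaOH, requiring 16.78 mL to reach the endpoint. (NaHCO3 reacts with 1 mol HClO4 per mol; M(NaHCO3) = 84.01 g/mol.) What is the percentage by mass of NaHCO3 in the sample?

Total n(HClO4) added = 0.4392 x 0.03171 = 0.01393 mol.
n(NaOH) used = 0.2920 x 0.01678 = 0.004900 mol, which equals the excess n(HClO4).
So n(HClO4) consumed by the sample = 0.01393 - 0.004900 = 0.009027 mol.
n(NaHCO3) = 0.009027 / 1 = 0.009027 mol.
mass NaHCO3 = 0.009027 x 84.01 = 0.7584 g, so %NaHCO3 = 0.7584/1.0117 x 100 = 75.0%.

75.0%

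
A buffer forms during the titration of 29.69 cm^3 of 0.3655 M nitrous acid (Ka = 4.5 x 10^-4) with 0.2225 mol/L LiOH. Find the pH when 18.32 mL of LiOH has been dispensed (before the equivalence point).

Initial n(HNO2) = 0.3655 x 0.02969 = 0.01085 mol.
n(LiOH) added = 0.2225 x 0.01832 = 0.004076 mol, converting that many moles of HNO2 to NO2-.
Remaining n(HNO2) = 0.006775 mol; n(NO2-) = 0.004076 mol.
By Henderson-Hasselbalch, pH = pKa + log([A^-]/[HA]) = 3.35 + log(0.004076/0.006775) = 3.35 + (-0.22) = 3.13.

3.13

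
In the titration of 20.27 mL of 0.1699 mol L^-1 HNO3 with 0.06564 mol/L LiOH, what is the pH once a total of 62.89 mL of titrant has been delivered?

n(acid) = 0.1699 x 0.02027 = 0.003444 mol; n(LiOH) added = 0.06564 x 0.06289 = 0.004128 mol.
Base is in excess by 0.004128 - 0.003444 = 0.0006842 mol in a total volume of 0.08316 L.
[OH^-] = 0.0006842/0.08316 = 0.008228 M, so pOH = 2.08 and pH = 14.00 - 2.08 = 11.92.

11.92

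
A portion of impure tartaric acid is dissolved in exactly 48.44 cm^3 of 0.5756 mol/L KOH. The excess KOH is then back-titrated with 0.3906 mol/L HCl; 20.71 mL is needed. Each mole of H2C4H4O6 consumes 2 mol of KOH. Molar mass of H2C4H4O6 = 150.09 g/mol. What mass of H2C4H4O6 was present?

Total n(KOH) added = 0.5756 x 0.04844 = 0.02788 mol.
n(HCl) used = 0.3906 x 0.02071 = 0.008089 mol, which equals the excess n(KOH).
So n(KOH) consumed by the sample = 0.02788 - 0.008089 = 0.01979 mol.
n(H2C4H4O6) = 0.01979 / 2 = 0.009896 mol.
mass = 0.009896 mol x 150.09 g/mol = 1.49 g.

1.49 g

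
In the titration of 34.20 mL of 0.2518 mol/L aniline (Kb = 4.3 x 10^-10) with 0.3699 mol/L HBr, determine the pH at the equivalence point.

n(C6H5NH2) = 0.2518 x 0.03420 = 0.008612 mol; V(HBr) at equivalence = 0.008612/0.3699 = 0.02328 L.
At equivalence the base is fully converted to C6H5NH3+; total volume = 0.05748 L, so [C6H5NH3+] = 0.008612/0.05748 = 0.1498 M.
Ka(C6H5NH3+) = Kw/Kb = 1.0e-14 / 4.3 x 10^-10 = 2.33e-5.
[H^+] = sqrt(Ka x [C6H5NH3+]) = sqrt(2.33e-5 x 0.1498) = 0.00187 M.
pH = -log(0.00187) = 2.73.

2.73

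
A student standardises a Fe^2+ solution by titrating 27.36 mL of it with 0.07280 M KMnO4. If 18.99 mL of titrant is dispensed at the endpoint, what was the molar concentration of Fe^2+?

0.253 M

n(KMnO4) = 0.07280 x 0.01899 = 0.001382 mol.
From the balanced equation, 1 mol KMnO4 reacts with 5 mol Fe^2+, so n(Fe^2+) = 0.001382 x 5/1 = 0.006912 mol.
[Fe^2+] = 0.006912 / 0.02736 L = 0.253 M.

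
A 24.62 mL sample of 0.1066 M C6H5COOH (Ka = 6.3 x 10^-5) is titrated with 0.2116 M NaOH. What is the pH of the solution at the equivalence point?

8.53

n(C6H5COOH) = 0.1066 x 0.02462 = 0.002624 mol; V(NaOH) at equivalence = 0.002624/0.2116 = 0.01240 L.
At equivalence all the acid is converted to C6H5COO-; total volume = 0.02462 + 0.01240 = 0.03702 L, so [C6H5COO-] = 0.002624/0.03702 = 0.07089 M.
Kb = Kw/Ka = 1.0e-14 / 6.3 x 10^-5 = 1.59e-10.
[OH^-] = sqrt(Kb x [C6H5COO-]) = sqrt(1.59e-10 x 0.07089) = 3.35e-6 M.
pOH = 5.47, so pH = 14.00 - 5.47 = 8.53.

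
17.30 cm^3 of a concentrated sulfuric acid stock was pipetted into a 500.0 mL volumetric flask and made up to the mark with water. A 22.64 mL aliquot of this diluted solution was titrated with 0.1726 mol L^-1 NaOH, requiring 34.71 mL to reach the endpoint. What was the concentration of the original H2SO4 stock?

n(NaOH) = 0.1726 x 0.03471 = 0.005991 mol.
n(H2SO4) in the aliquot = 0.005991 x 1/2 = 0.002995 mol.
[diluted H2SO4] = 0.002995 / 0.02264 = 0.1323 M.
Dilution factor = 500.0/17.30 = 28.90, so [stock] = 0.1323 x 28.90 = 3.82 M.

3.82 M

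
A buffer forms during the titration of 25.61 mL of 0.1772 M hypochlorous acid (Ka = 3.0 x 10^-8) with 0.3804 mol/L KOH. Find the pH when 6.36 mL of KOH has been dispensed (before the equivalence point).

Initial n(HClO) = 0.1772 x 0.02561 = 0.004538 mol.
n(KOH) added = 0.3804 x 0.006360 = 0.002419 mol, converting that many moles of HClO to ClO-.
Remaining n(HClO) = 0.002119 mol; n(ClO-) = 0.002419 mol.
By Henderson-Hasselbalch, pH = pKa + log([A^-]/[HA]) = 7.52 + log(0.002419/0.002119) = 7.52 + (+0.06) = 7.58.

7.58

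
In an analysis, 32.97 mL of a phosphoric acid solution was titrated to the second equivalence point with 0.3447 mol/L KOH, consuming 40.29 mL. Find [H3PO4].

n(KOH) = 0.3447 x 0.04029 = 0.01389 mol.
At the second equivalence point, 2 mol OH^- react per mol H3PO4, so n(H3PO4) = 0.01389 / 2 = 0.006944 mol.
[H3PO4] = 0.006944 / 0.03297 L = 0.211 M.

0.211 M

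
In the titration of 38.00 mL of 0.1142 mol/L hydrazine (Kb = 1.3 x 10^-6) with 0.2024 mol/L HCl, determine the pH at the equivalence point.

4.63

n(N2H4) = 0.1142 x 0.03800 = 0.004340 mol; V(HCl) at equivalence = 0.004340/0.2024 = 0.02144 L.
At equivalence the base is fully converted to N2H5+; total volume = 0.05944 L, so [N2H5+] = 0.004340/0.05944 = 0.07301 M.
Ka(N2H5+) = Kw/Kb = 1.0e-14 / 1.3 x 10^-6 = 7.69e-9.
[H^+] = sqrt(Ka x [N2H5+]) = sqrt(7.69e-9 x 0.07301) = 2.37e-5 M.
pH = -log(2.37e-5) = 4.63.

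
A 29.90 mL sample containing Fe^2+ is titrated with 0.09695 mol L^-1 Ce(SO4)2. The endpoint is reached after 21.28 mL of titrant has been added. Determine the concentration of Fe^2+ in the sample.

0.0690 M

n(Ce(SO4)2) = 0.09695 x 0.02128 = 0.002063 mol.
From the balanced equation, 1 mol Ce(SO4)2 reacts with 1 mol Fe^2+, so n(Fe^2+) = 0.002063 x 1/1 = 0.002063 mol.
[Fe^2+] = 0.002063 / 0.02990 L = 0.0690 M.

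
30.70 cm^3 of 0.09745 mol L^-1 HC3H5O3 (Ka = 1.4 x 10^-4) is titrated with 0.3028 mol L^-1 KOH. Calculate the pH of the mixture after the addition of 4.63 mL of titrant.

3.80

Initial n(HC3H5O3) = 0.09745 x 0.03070 = 0.002992 mol.
n(KOH) added = 0.3028 x 0.004630 = 0.001402 mol, converting that many moles of HC3H5O3 to C3H5O3-.
Remaining n(HC3H5O3) = 0.001590 mol; n(C3H5O3-) = 0.001402 mol.
By Henderson-Hasselbalch, pH = pKa + log([A^-]/[HA]) = 3.85 + log(0.001402/0.001590) = 3.85 + (-0.05) = 3.80.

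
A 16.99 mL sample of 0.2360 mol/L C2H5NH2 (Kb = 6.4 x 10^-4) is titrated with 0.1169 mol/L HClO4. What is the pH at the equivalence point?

5.96

n(C2H5NH2) = 0.2360 x 0.01699 = 0.004010 mol; V(HClO4) at equivalence = 0.004010/0.1169 = 0.03430 L.
At equivalence the base is fully converted to C2H5NH3+; total volume = 0.05129 L, so [C2H5NH3+] = 0.004010/0.05129 = 0.07818 M.
Ka(C2H5NH3+) = Kw/Kb = 1.0e-14 / 6.4 x 10^-4 = 1.56e-11.
[H^+] = sqrt(Ka x [C2H5NH3+]) = sqrt(1.56e-11 x 0.07818) = 1.11e-6 M.
pH = -log(1.11e-6) = 5.96.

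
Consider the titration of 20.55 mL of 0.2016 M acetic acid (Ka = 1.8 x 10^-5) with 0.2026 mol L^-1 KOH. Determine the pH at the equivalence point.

n(CH3COOH) = 0.2016 x 0.02055 = 0.004143 mol; V(KOH) at equivalence = 0.004143/0.2026 = 0.02045 L.
At equivalence all the acid is converted to CH3COO-; total volume = 0.02055 + 0.02045 = 0.04100 L, so [CH3COO-] = 0.004143/0.04100 = 0.1010 M.
Kb = Kw/Ka = 1.0e-14 / 1.8 x 10^-5 = 5.56e-10.
[OH^-] = sqrt(Kb x [CH3COO-]) = sqrt(5.56e-10 x 0.1010) = 7.49e-6 M.
pOH = 5.13, so pH = 14.00 - 5.13 = 8.87.

8.87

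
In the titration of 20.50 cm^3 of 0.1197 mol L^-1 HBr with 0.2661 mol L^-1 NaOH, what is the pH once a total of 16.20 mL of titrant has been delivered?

n(acid) = 0.1197 x 0.02050 = 0.002454 mol; n(NaOH) added = 0.2661 x 0.01620 = 0.004311 mol.
Base is in excess by 0.004311 - 0.002454 = 0.001857 mol in a total volume of 0.03670 L.
[OH^-] = 0.001857/0.03670 = 0.05060 M, so pOH = 1.30 and pH = 14.00 - 1.30 = 12.70.

12.70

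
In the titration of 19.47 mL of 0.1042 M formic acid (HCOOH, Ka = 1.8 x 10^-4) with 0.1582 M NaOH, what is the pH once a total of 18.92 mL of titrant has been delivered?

n(acid) = 0.1042 x 0.01947 = 0.002029 mol; n(NaOH) added = 0.1582 x 0.01892 = 0.002993 mol.
Base is in excess by 0.002993 - 0.002029 = 0.0009644 mol in a total volume of 0.03839 L.
[OH^-] = 0.0009644/0.03839 = 0.02512 M, so pOH = 1.60 and pH = 14.00 - 1.60 = 12.40.

12.40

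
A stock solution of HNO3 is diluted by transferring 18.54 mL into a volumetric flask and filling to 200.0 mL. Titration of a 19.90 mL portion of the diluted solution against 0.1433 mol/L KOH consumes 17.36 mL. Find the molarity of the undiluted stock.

1.35 M

n(KOH) = 0.1433 x 0.01736 = 0.002488 mol.
n(HNO3) in the aliquot = 0.002488 mol.
[diluted HNO3] = 0.002488 / 0.01990 = 0.1250 M.
Dilution factor = 200.0/18.54 = 10.79, so [stock] = 0.1250 x 10.79 = 1.35 M.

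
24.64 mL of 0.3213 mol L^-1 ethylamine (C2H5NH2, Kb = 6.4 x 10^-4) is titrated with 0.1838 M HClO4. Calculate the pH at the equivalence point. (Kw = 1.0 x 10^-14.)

n(C2H5NH2) = 0.3213 x 0.02464 = 0.007917 mol; V(HClO4) at equivalence = 0.007917/0.1838 = 0.04307 L.
At equivalence the base is fully converted to C2H5NH3+; total volume = 0.06771 L, so [C2H5NH3+] = 0.007917/0.06771 = 0.1169 M.
Ka(C2H5NH3+) = Kw/Kb = 1.0e-14 / 6.4 x 10^-4 = 1.56e-11.
[H^+] = sqrt(Ka x [C2H5NH3+]) = sqrt(1.56e-11 x 0.1169) = 1.35e-6 M.
pH = -log(1.35e-6) = 5.87.

5.87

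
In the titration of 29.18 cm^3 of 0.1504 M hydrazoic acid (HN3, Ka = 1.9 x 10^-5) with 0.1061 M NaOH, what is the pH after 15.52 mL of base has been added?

Initial n(HN3) = 0.1504 x 0.02918 = 0.004389 mol.
n(NaOH) added = 0.1061 x 0.01552 = 0.001647 mol, converting that many moles of HN3 to N3-.
Remaining n(HN3) = 0.002742 mol; n(N3-) = 0.001647 mol.
By Henderson-Hasselbalch, pH = pKa + log([A^-]/[HA]) = 4.72 + log(0.001647/0.002742) = 4.72 + (-0.22) = 4.50.

4.50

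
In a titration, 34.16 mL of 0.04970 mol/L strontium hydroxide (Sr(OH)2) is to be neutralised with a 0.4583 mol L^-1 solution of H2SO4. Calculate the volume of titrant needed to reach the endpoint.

3.70 mL

n(Sr(OH)2) = 0.04970 mol/L x 0.03416 L = 0.001698 mol.
At equivalence n(H2SO4) = n(Sr(OH)2) = 0.001698 mol.
V(H2SO4) = 0.001698 / 0.4583 = 0.003704 L = 3.70 mL.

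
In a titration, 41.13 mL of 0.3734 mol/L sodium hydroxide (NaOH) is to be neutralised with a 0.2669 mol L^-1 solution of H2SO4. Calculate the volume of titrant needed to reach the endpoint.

n(NaOH) = 0.3734 mol/L x 0.04113 L = 0.01536 mol.
The neutralisation is 2 NaOH : 1 H2SO4, so n(H2SO4) = 0.01536 x 1/2 = 0.007679 mol.
V(H2SO4) = 0.007679 / 0.2669 = 0.02877 L = 28.8 mL.

28.8 mL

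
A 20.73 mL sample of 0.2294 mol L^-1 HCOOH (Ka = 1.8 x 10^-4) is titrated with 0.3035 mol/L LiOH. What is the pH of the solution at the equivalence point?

8.43

n(HCOOH) = 0.2294 x 0.02073 = 0.004755 mol; V(LiOH) at equivalence = 0.004755/0.3035 = 0.01567 L.
At equivalence all the acid is converted to HCOO-; total volume = 0.02073 + 0.01567 = 0.03640 L, so [HCOO-] = 0.004755/0.03640 = 0.1306 M.
Kb = Kw/Ka = 1.0e-14 / 1.8 x 10^-4 = 5.56e-11.
[OH^-] = sqrt(Kb x [HCOO-]) = sqrt(5.56e-11 x 0.1306) = 2.69e-6 M.
pOH = 5.57, so pH = 14.00 - 5.57 = 8.43.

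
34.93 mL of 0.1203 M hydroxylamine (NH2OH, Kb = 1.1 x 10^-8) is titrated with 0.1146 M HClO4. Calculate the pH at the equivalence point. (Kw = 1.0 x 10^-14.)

n(NH2OH) = 0.1203 x 0.03493 = 0.004202 mol; V(HClO4) at equivalence = 0.004202/0.1146 = 0.03667 L.
At equivalence the base is fully converted to NH3OH+; total volume = 0.07160 L, so [NH3OH+] = 0.004202/0.07160 = 0.05869 M.
Ka(NH3OH+) = Kw/Kb = 1.0e-14 / 1.1 x 10^-8 = 9.09e-7.
[H^+] = sqrt(Ka x [NH3OH+]) = sqrt(9.09e-7 x 0.05869) = 0.000231 M.
pH = -log(0.000231) = 3.64.

3.64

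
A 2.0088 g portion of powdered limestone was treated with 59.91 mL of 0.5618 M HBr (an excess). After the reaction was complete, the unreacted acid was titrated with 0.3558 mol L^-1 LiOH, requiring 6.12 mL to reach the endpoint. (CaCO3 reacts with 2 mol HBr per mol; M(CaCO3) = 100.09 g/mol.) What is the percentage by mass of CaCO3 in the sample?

78.4%

Total n(HBr) added = 0.5618 x 0.05991 = 0.03366 mol.
n(LiOH) used = 0.3558 x 0.006120 = 0.002177 mol, which equals the excess n(HBr).
So n(HBr) consumed by the sample = 0.03366 - 0.002177 = 0.03148 mol.
n(CaCO3) = 0.03148 / 2 = 0.01574 mol.
mass CaCO3 = 0.01574 x 100.09 = 1.575 g, so %CaCO3 = 1.575/2.0088 x 100 = 78.4%.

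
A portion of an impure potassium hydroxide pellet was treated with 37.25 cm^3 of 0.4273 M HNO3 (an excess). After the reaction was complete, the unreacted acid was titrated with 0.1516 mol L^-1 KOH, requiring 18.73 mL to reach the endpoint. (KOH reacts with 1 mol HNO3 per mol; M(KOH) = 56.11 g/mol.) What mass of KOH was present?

0.734 g

Total n(HNO3) added = 0.4273 x 0.03725 = 0.01592 mol.
n(KOH) used = 0.1516 x 0.01873 = 0.002839 mol, which equals the excess n(HNO3).
So n(HNO3) consumed by the sample = 0.01592 - 0.002839 = 0.01308 mol.
n(KOH) = 0.01308 / 1 = 0.01308 mol.
mass = 0.01308 mol x 56.11 g/mol = 0.734 g.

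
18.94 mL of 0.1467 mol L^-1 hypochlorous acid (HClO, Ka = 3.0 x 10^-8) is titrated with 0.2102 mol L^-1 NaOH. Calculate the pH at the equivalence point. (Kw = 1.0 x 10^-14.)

10.23

n(HClO) = 0.1467 x 0.01894 = 0.002778 mol; V(NaOH) at equivalence = 0.002778/0.2102 = 0.01322 L.
At equivalence all the acid is converted to ClO-; total volume = 0.01894 + 0.01322 = 0.03216 L, so [ClO-] = 0.002778/0.03216 = 0.08640 M.
Kb = Kw/Ka = 1.0e-14 / 3.0 x 10^-8 = 3.33e-7.
[OH^-] = sqrt(Kb x [ClO-]) = sqrt(3.33e-7 x 0.08640) = 0.000170 M.
pOH = 3.77, so pH = 14.00 - 3.77 = 10.23.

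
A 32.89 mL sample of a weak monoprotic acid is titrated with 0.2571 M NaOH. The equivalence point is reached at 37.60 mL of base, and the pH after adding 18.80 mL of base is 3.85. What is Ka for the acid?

18.80 mL is half of the equivalence volume, so this is the half-equivalence point where [HA] = [A^-].
At half-equivalence pH = pKa, so pKa = 3.85.
Ka = 10^(-3.85) = 1.4 x 10^-4.

1.4 x 10^-4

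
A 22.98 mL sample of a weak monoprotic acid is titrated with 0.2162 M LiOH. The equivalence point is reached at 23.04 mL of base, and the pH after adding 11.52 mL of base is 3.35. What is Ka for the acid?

11.52 mL is half of the equivalence volume, so this is the half-equivalence point where [HA] = [A^-].
At half-equivalence pH = pKa, so pKa = 3.35.
Ka = 10^(-3.35) = 4.5 x 10^-4.

4.5 x 10^-4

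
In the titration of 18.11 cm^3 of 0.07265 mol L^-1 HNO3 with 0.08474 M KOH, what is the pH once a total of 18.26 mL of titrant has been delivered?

11.80

n(acid) = 0.07265 x 0.01811 = 0.001316 mol; n(KOH) added = 0.08474 x 0.01826 = 0.001547 mol.
Base is in excess by 0.001547 - 0.001316 = 0.0002317 mol in a total volume of 0.03637 L.
[OH^-] = 0.0002317/0.03637 = 0.006370 M, so pOH = 2.20 and pH = 14.00 - 2.20 = 11.80.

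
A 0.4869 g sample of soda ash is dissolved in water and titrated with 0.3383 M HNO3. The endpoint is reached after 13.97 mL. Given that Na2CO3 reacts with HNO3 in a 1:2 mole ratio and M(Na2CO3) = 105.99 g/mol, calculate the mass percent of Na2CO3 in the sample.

n(HNO3) = 0.3383 x 0.01397 = 0.004726 mol.
n(Na2CO3) = 0.004726 / 2 = 0.002363 mol.
mass of Na2CO3 = 0.002363 x 105.99 = 0.2505 g.
% purity = 0.2505 / 0.4869 x 100 = 51.4%.

51.4%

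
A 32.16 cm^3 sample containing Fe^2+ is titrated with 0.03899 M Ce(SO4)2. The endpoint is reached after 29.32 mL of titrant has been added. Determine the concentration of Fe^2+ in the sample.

n(Ce(SO4)2) = 0.03899 x 0.02932 = 0.001143 mol.
From the balanced equation, 1 mol Ce(SO4)2 reacts with 1 mol Fe^2+, so n(Fe^2+) = 0.001143 x 1/1 = 0.001143 mol.
[Fe^2+] = 0.001143 / 0.03216 L = 0.0355 M.

0.0355 M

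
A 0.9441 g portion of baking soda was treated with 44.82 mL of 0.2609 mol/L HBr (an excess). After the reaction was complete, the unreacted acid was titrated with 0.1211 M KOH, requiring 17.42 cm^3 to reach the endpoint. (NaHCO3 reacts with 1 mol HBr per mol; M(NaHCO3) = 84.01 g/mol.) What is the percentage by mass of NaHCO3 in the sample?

Total n(HBr) added = 0.2609 x 0.04482 = 0.01169 mol.
n(KOH) used = 0.1211 x 0.01742 = 0.002110 mol, which equals the excess n(HBr).
So n(HBr) consumed by the sample = 0.01169 - 0.002110 = 0.009584 mol.
n(NaHCO3) = 0.009584 / 1 = 0.009584 mol.
mass NaHCO3 = 0.009584 x 84.01 = 0.8051 g, so %NaHCO3 = 0.8051/0.9441 x 100 = 85.3%.

85.3%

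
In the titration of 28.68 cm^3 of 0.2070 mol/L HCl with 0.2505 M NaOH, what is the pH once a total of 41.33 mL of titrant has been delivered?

n(acid) = 0.2070 x 0.02868 = 0.005937 mol; n(NaOH) added = 0.2505 x 0.04133 = 0.01035 mol.
Base is in excess by 0.01035 - 0.005937 = 0.004416 mol in a total volume of 0.07001 L.
[OH^-] = 0.004416/0.07001 = 0.06308 M, so pOH = 1.20 and pH = 14.00 - 1.20 = 12.80.

12.80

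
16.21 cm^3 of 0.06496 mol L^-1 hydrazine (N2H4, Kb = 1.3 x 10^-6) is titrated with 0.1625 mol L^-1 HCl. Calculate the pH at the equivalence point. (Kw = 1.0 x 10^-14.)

n(N2H4) = 0.06496 x 0.01621 = 0.001053 mol; V(HCl) at equivalence = 0.001053/0.1625 = 0.006480 L.
At equivalence the base is fully converted to N2H5+; total volume = 0.02269 L, so [N2H5+] = 0.001053/0.02269 = 0.04641 M.
Ka(N2H5+) = Kw/Kb = 1.0e-14 / 1.3 x 10^-6 = 7.69e-9.
[H^+] = sqrt(Ka x [N2H5+]) = sqrt(7.69e-9 x 0.04641) = 1.89e-5 M.
pH = -log(1.89e-5) = 4.72.

4.72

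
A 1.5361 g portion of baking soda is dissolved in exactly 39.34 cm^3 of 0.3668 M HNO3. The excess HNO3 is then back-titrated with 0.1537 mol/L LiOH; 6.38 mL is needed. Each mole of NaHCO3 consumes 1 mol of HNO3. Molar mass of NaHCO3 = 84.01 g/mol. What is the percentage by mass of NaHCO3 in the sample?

73.6%

Total n(HNO3) added = 0.3668 x 0.03934 = 0.01443 mol.
n(LiOH) used = 0.1537 x 0.006380 = 0.0009806 mol, which equals the excess n(HNO3).
So n(HNO3) consumed by the sample = 0.01443 - 0.0009806 = 0.01345 mol.
n(NaHCO3) = 0.01345 / 1 = 0.01345 mol.
mass NaHCO3 = 0.01345 x 84.01 = 1.130 g, so %NaHCO3 = 1.130/1.5361 x 100 = 73.6%.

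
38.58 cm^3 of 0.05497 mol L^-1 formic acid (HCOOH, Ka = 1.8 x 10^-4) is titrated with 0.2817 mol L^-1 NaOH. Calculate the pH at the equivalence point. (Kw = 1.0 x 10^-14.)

8.20

n(HCOOH) = 0.05497 x 0.03858 = 0.002121 mol; V(NaOH) at equivalence = 0.002121/0.2817 = 0.007528 L.
At equivalence all the acid is converted to HCOO-; total volume = 0.03858 + 0.007528 = 0.04611 L, so [HCOO-] = 0.002121/0.04611 = 0.04599 M.
Kb = Kw/Ka = 1.0e-14 / 1.8 x 10^-4 = 5.56e-11.
[OH^-] = sqrt(Kb x [HCOO-]) = sqrt(5.56e-11 x 0.04599) = 1.60e-6 M.
pOH = 5.80, so pH = 14.00 - 5.80 = 8.20.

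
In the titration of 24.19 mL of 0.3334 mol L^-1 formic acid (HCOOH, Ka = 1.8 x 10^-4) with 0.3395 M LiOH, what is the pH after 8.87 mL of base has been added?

Initial n(HCOOH) = 0.3334 x 0.02419 = 0.008065 mol.
n(LiOH) added = 0.3395 x 0.008870 = 0.003011 mol, converting that many moles of HCOOH to HCOO-.
Remaining n(HCOOH) = 0.005054 mol; n(HCOO-) = 0.003011 mol.
By Henderson-Hasselbalch, pH = pKa + log([A^-]/[HA]) = 3.74 + log(0.003011/0.005054) = 3.74 + (-0.22) = 3.52.

3.52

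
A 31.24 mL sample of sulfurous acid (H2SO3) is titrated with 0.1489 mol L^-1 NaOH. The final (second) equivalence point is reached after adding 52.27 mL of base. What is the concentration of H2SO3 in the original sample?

n(NaOH) = 0.1489 x 0.05227 = 0.007783 mol.
At the final (second) equivalence point, 2 mol OH^- react per mol H2SO3, so n(H2SO3) = 0.007783 / 2 = 0.003892 mol.
[H2SO3] = 0.003892 / 0.03124 L = 0.125 M.

0.125 M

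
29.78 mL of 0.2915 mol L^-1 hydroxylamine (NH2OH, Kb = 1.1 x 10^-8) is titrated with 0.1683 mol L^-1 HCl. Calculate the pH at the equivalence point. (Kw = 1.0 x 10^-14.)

n(NH2OH) = 0.2915 x 0.02978 = 0.008681 mol; V(HCl) at equivalence = 0.008681/0.1683 = 0.05158 L.
At equivalence the base is fully converted to NH3OH+; total volume = 0.08136 L, so [NH3OH+] = 0.008681/0.08136 = 0.1067 M.
Ka(NH3OH+) = Kw/Kb = 1.0e-14 / 1.1 x 10^-8 = 9.09e-7.
[H^+] = sqrt(Ka x [NH3OH+]) = sqrt(9.09e-7 x 0.1067) = 0.000311 M.
pH = -log(0.000311) = 3.51.

3.51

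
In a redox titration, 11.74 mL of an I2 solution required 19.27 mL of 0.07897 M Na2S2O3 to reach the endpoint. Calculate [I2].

n(Na2S2O3) = 0.07897 x 0.01927 = 0.001522 mol.
From the balanced equation, 2 mol Na2S2O3 reacts with 1 mol I2, so n(I2) = 0.001522 x 1/2 = 0.0007609 mol.
[I2] = 0.0007609 / 0.01174 L = 0.0648 M.

0.0648 M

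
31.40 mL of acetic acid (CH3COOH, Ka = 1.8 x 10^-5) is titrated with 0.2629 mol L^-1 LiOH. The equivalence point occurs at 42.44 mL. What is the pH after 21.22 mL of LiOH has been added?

21.22 mL is exactly half the equivalence volume (42.44/2), i.e. the half-equivalence point.
There, n(HA) = n(A^-), so pH = pKa = -log(1.8 x 10^-5) = 4.74.

4.74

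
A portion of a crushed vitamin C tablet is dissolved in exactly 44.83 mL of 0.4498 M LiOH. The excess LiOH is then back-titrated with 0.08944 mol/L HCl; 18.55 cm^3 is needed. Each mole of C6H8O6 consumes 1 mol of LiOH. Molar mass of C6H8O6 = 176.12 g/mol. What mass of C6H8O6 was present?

Total n(LiOH) added = 0.4498 x 0.04483 = 0.02016 mol.
n(HCl) used = 0.08944 x 0.01855 = 0.001659 mol, which equals the excess n(LiOH).
So n(LiOH) consumed by the sample = 0.02016 - 0.001659 = 0.01851 mol.
n(C6H8O6) = 0.01851 / 1 = 0.01851 mol.
mass = 0.01851 mol x 176.12 g/mol = 3.26 g.

3.26 g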